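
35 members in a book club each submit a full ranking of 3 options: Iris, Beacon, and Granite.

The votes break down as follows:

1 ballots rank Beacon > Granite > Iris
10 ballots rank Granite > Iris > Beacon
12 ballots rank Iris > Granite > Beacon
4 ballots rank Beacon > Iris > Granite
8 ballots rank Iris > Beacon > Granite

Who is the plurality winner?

Iris

First-place vote totals:
  Iris: 20
  Beacon: 5
  Granite: 10
Iris has the most first-place votes.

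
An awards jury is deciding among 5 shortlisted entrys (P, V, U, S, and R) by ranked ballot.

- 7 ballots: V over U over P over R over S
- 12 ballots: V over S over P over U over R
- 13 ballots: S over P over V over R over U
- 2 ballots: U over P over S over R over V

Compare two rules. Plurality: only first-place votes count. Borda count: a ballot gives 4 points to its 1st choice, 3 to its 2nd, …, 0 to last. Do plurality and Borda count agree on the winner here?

Yes

Plurality first-place counts: P 0, V 19, U 2, S 13, R 0 → V.
Borda totals: P 83, V 102, U 41, S 92, R 22 → V.
The two rules agree on V.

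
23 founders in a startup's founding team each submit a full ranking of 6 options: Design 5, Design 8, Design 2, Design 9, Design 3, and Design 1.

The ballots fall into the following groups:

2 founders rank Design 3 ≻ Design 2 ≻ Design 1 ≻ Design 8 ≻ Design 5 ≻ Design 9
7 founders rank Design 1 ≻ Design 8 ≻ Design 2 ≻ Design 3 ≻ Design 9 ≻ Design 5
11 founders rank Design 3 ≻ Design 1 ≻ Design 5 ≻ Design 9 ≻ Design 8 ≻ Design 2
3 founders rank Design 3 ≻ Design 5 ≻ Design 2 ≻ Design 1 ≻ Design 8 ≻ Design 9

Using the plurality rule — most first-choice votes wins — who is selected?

Design 3

First-place vote totals:
  Design 5: 0
  Design 8: 0
  Design 2: 0
  Design 9: 0
  Design 3: 16
  Design 1: 7
Design 3 has the most first-place votes.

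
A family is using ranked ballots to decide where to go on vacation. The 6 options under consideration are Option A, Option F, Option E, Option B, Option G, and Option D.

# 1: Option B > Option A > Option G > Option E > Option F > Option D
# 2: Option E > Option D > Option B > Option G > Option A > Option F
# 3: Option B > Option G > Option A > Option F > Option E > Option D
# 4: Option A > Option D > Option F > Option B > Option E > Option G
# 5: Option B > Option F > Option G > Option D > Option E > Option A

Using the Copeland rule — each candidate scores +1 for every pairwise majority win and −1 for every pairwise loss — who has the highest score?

Pairwise results:
  Option A vs Option F: Option A wins 4–1.
  Option A vs Option E: Option A wins 3–2.
  Option A vs Option B: Option B wins 4–1.
  Option A vs Option G: Option G wins 3–2.
  Option A vs Option D: Option A wins 3–2.
  Option F vs Option E: Option F wins 3–2.
  Option F vs Option B: Option B wins 4–1.
  Option F vs Option G: Option G wins 3–2.
  Option F vs Option D: Option F wins 3–2.
  Option E vs Option B: Option B wins 4–1.
  Option E vs Option G: Option G wins 3–2.
  Option E vs Option D: Option E wins 3–2.
  Option B vs Option G: Option B wins 5–0.
  Option B vs Option D: Option B wins 3–2.
  Option G vs Option D: Option G wins 3–2.
Copeland scores (wins − losses):
  Option A: 3 − 2 = 1
  Option F: 2 − 3 = -1
  Option E: 1 − 4 = -3
  Option B: 5 − 0 = 5
  Option G: 4 − 1 = 3
  Option D: 0 − 5 = -5
Option B has the best Copeland score.

Option B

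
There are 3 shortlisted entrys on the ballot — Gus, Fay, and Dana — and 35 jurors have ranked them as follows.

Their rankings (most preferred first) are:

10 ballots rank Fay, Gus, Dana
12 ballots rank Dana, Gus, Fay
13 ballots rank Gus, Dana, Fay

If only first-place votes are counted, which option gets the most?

First-place vote totals:
  Gus: 13
  Fay: 10
  Dana: 12
Gus has the most first-place votes.

Gus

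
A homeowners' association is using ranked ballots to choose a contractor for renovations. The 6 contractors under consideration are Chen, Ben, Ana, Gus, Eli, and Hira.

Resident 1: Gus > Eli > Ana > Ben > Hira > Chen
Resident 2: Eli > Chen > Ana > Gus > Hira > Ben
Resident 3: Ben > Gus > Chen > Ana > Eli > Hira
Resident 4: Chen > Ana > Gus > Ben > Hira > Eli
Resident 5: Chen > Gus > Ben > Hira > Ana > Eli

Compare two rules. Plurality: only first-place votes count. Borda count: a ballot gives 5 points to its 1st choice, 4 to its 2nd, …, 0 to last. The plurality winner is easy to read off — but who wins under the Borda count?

Plurality first-place counts: Chen 2, Ben 1, Ana 0, Gus 1, Eli 1, Hira 0 → Chen.
Borda totals: Chen 17, Ben 12, Ana 13, Gus 18, Eli 10, Hira 5 → Gus.

Gus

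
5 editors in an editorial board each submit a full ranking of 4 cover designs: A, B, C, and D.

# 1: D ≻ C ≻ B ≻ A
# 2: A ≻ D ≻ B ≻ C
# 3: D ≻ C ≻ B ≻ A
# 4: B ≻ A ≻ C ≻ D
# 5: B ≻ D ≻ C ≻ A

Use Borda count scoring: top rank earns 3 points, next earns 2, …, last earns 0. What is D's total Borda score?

10

Borda scores:
  A: 0 + 3 + 0 + 2 + 0 = 5
  B: 1 + 1 + 1 + 3 + 3 = 9
  C: 2 + 0 + 2 + 1 + 1 = 6
  D: 3 + 2 + 3 + 0 + 2 = 10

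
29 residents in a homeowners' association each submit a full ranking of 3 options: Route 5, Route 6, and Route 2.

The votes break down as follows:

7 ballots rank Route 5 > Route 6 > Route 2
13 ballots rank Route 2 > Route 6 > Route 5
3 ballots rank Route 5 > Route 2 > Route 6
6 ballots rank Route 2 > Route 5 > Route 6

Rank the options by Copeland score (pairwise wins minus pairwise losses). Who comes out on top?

Route 2

Pairwise results:
  Route 5 vs Route 6: Route 5 wins 16–13.
  Route 5 vs Route 2: Route 2 wins 19–10.
  Route 6 vs Route 2: Route 2 wins 22–7.
Copeland scores (wins − losses):
  Route 5: 1 − 1 = 0
  Route 6: 0 − 2 = -2
  Route 2: 2 − 0 = 2
Route 2 has the best Copeland score.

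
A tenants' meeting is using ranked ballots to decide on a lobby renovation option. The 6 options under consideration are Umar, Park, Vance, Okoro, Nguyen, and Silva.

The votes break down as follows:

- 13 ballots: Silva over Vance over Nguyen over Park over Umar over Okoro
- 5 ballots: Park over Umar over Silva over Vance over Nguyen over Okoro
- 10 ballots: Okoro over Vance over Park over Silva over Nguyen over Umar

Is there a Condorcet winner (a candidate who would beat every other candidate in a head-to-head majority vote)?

No

Head-to-head results (28 voters total):
Umar vs Park: Park wins 28–0.
Umar vs Vance: Vance wins 23–5.
Umar vs Okoro: Umar wins 18–10.
Umar vs Nguyen: Nguyen wins 23–5.
Umar vs Silva: Silva wins 23–5.
Park vs Vance: Vance wins 23–5.
Park vs Okoro: Park wins 18–10.
Park vs Nguyen: Park wins 15–13.
Park vs Silva: Park wins 15–13.
Vance vs Okoro: Vance wins 18–10.
Vance vs Nguyen: Vance wins 28–0.
Vance vs Silva: Silva wins 18–10.
Okoro vs Nguyen: Nguyen wins 18–10.
Okoro vs Silva: Silva wins 18–10.
Nguyen vs Silva: Silva wins 28–0.
No candidate beats all others: Park beats Silva beats Vance beats Park, a majority cycle.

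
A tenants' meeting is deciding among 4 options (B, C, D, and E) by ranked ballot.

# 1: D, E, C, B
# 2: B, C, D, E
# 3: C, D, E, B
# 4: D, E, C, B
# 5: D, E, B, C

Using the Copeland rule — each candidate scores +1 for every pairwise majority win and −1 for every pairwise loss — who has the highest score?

Pairwise results:
  B vs C: C wins 3–2.
  B vs D: D wins 4–1.
  B vs E: E wins 4–1.
  C vs D: D wins 3–2.
  C vs E: E wins 3–2.
  D vs E: D wins 5–0.
Copeland scores (wins − losses):
  B: 0 − 3 = -3
  C: 1 − 2 = -1
  D: 3 − 0 = 3
  E: 2 − 1 = 1
D has the best Copeland score.

D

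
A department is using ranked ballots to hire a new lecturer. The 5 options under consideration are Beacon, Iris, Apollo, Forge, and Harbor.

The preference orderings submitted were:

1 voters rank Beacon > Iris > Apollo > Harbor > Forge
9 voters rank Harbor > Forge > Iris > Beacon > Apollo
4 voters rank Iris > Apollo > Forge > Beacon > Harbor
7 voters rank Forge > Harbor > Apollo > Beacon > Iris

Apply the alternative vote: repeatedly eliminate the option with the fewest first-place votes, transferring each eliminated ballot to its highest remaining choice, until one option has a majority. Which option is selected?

Forge

Round 1: Harbor 9, Forge 7, Iris 4, Beacon 1, Apollo 0. Apollo has the fewest and is eliminated.
Round 2: Harbor 9, Forge 7, Iris 4, Beacon 1. Beacon has the fewest and is eliminated.
Round 3: Harbor 9, Forge 7, Iris 5. Iris has the fewest and is eliminated.
Round 4: Forge 11, Harbor 10. Forge has a majority.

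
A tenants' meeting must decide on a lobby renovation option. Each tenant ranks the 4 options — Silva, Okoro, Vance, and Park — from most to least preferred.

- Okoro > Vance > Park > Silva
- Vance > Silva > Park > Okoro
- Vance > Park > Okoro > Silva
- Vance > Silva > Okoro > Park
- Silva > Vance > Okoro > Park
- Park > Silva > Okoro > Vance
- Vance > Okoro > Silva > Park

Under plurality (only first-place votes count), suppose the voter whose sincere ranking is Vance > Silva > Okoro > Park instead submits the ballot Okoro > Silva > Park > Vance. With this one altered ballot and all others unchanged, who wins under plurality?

First-place totals with the altered ballot: Silva 1, Okoro 2, Vance 3, Park 1.
The winner is unchanged: still Vance.

Vance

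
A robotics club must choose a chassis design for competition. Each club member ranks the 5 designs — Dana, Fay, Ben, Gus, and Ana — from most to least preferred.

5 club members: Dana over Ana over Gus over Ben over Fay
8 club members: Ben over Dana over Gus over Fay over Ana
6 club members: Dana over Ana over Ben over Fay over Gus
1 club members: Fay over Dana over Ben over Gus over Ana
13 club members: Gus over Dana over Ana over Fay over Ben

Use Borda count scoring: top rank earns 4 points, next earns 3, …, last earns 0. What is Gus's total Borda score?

79

Borda scores:
  Dana: 5·4 + 8·3 + 6·4 + 3 + 13·3 = 110
  Fay: 5·0 + 8·1 + 6·1 + 4 + 13·1 = 31
  Ben: 5·1 + 8·4 + 6·2 + 2 + 13·0 = 51
  Gus: 5·2 + 8·2 + 6·0 + 1 + 13·4 = 79
  Ana: 5·3 + 8·0 + 6·3 + 0 + 13·2 = 59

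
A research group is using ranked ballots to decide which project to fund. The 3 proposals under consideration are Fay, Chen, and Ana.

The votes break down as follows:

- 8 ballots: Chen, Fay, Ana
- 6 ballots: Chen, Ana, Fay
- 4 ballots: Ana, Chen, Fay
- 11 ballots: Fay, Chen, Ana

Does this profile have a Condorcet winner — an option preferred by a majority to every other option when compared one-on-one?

Head-to-head results (29 voters total):
Fay vs Chen: Chen wins 18–11.
Fay vs Ana: Fay wins 19–10.
Chen vs Ana: Chen wins 25–4.
Chen beats each rival — Fay (18–11), Ana (25–4) — so Chen is the Condorcet winner.

Yes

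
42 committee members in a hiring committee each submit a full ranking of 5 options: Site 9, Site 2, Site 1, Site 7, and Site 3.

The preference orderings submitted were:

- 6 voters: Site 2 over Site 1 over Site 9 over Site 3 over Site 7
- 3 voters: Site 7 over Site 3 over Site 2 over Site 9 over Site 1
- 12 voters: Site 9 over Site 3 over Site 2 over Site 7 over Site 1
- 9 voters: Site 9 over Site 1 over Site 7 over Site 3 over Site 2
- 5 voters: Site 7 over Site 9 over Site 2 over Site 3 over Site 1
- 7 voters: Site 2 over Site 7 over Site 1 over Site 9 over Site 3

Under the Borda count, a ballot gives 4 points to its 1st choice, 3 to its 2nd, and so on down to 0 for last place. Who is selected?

Borda scores:
  Site 9: 6·2 + 3·1 + 12·4 + 9·4 + 5·3 + 7·1 = 121
  Site 2: 6·4 + 3·2 + 12·2 + 9·0 + 5·2 + 7·4 = 92
  Site 1: 6·3 + 3·0 + 12·0 + 9·3 + 5·0 + 7·2 = 59
  Site 7: 6·0 + 3·4 + 12·1 + 9·2 + 5·4 + 7·3 = 83
  Site 3: 6·1 + 3·3 + 12·3 + 9·1 + 5·1 + 7·0 = 65
Site 9 has the highest total.

Site 9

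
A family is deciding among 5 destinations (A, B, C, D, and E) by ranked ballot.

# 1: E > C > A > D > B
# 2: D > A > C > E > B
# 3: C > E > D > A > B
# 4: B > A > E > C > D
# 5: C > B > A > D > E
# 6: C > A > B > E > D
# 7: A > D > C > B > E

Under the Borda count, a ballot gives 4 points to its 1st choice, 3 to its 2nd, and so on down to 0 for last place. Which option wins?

C

Borda scores:
  A: 2 + 3 + 1 + 3 + 2 + 3 + 4 = 18
  B: 0 + 0 + 0 + 4 + 3 + 2 + 1 = 10
  C: 3 + 2 + 4 + 1 + 4 + 4 + 2 = 20
  D: 1 + 4 + 2 + 0 + 1 + 0 + 3 = 11
  E: 4 + 1 + 3 + 2 + 0 + 1 + 0 = 11
C has the highest total.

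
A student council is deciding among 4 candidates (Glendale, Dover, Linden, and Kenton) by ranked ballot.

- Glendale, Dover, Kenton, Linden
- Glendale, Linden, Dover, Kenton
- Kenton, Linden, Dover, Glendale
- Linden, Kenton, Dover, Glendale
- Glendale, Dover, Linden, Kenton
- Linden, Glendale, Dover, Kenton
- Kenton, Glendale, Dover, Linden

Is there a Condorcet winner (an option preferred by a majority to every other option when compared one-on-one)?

Yes

Head-to-head results (7 voters total):
Glendale vs Dover: Glendale wins 5–2.
Glendale vs Linden: Glendale wins 4–3.
Glendale vs Kenton: Glendale wins 4–3.
Dover vs Linden: Linden wins 4–3.
Dover vs Kenton: Dover wins 4–3.
Linden vs Kenton: Linden wins 4–3.
Glendale beats each rival — Dover (5–2), Linden (4–3), Kenton (4–3) — so Glendale is the Condorcet winner.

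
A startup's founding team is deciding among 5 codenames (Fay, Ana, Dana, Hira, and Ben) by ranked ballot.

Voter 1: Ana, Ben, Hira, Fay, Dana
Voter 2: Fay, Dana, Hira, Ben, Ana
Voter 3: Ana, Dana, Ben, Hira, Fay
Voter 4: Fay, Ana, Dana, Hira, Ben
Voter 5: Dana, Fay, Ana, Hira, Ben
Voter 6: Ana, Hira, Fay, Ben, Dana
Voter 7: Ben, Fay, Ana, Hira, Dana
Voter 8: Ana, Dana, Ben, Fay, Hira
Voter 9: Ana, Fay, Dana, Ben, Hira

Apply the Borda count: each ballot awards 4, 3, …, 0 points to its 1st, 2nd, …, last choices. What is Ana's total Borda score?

27

Borda scores:
  Fay: 1 + 4 + 0 + 4 + 3 + 2 + 3 + 1 + 3 = 21
  Ana: 4 + 0 + 4 + 3 + 2 + 4 + 2 + 4 + 4 = 27
  Dana: 0 + 3 + 3 + 2 + 4 + 0 + 0 + 3 + 2 = 17
  Hira: 2 + 2 + 1 + 1 + 1 + 3 + 1 + 0 + 0 = 11
  Ben: 3 + 1 + 2 + 0 + 0 + 1 + 4 + 2 + 1 = 14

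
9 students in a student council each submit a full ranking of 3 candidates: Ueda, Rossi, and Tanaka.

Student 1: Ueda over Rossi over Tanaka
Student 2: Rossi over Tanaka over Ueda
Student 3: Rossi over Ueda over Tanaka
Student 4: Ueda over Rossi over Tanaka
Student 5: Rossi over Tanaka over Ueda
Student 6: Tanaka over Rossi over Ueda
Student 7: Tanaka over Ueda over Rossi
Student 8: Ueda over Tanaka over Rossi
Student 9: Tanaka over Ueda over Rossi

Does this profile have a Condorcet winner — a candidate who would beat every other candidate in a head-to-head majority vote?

No

Head-to-head results (9 voters total):
Ueda vs Rossi: Ueda wins 5–4.
Ueda vs Tanaka: Tanaka wins 5–4.
Rossi vs Tanaka: Rossi wins 5–4.
No candidate beats all others: Ueda beats Rossi beats Tanaka beats Ueda, a majority cycle.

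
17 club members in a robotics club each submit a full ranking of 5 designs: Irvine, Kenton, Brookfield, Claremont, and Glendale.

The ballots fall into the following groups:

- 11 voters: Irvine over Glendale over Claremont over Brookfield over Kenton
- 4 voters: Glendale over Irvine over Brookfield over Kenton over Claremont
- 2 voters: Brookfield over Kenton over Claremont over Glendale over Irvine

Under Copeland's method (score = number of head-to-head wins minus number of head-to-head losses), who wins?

Irvine

Pairwise results:
  Irvine vs Kenton: Irvine wins 15–2.
  Irvine vs Brookfield: Irvine wins 15–2.
  Irvine vs Claremont: Irvine wins 15–2.
  Irvine vs Glendale: Irvine wins 11–6.
  Kenton vs Brookfield: Brookfield wins 17–0.
  Kenton vs Claremont: Claremont wins 11–6.
  Kenton vs Glendale: Glendale wins 15–2.
  Brookfield vs Claremont: Claremont wins 11–6.
  Brookfield vs Glendale: Glendale wins 15–2.
  Claremont vs Glendale: Glendale wins 15–2.
Copeland scores (wins − losses):
  Irvine: 4 − 0 = 4
  Kenton: 0 − 4 = -4
  Brookfield: 1 − 3 = -2
  Claremont: 2 − 2 = 0
  Glendale: 3 − 1 = 2
Irvine has the best Copeland score.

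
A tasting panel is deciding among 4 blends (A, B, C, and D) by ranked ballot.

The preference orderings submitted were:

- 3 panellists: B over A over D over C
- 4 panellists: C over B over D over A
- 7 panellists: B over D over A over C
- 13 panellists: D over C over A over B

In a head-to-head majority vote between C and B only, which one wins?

Ballots ranking C above B: 4+13 = 17.
Ballots ranking B above C: 3+7 = 10.
C wins the head-to-head, 17–10.

C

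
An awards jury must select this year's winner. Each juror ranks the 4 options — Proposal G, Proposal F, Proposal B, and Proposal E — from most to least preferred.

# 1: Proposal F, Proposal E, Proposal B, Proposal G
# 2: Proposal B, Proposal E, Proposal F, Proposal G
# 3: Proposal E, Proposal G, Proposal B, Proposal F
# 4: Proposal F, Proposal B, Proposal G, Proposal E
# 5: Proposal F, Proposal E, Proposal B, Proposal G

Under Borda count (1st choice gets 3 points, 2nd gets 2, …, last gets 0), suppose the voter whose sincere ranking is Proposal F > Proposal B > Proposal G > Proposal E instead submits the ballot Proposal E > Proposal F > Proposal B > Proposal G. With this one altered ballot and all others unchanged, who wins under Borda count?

Borda totals with the altered ballot: Proposal G 2, Proposal F 9, Proposal B 7, Proposal E 12.
The switch changes the winner from Proposal F to Proposal E.

Proposal E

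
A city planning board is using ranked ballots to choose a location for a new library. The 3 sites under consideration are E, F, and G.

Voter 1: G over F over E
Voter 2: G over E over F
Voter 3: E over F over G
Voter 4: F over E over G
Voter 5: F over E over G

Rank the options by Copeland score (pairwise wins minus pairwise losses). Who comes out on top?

F

Pairwise results:
  E vs F: F wins 3–2.
  E vs G: E wins 3–2.
  F vs G: F wins 3–2.
Copeland scores (wins − losses):
  E: 1 − 1 = 0
  F: 2 − 0 = 2
  G: 0 − 2 = -2
F has the best Copeland score.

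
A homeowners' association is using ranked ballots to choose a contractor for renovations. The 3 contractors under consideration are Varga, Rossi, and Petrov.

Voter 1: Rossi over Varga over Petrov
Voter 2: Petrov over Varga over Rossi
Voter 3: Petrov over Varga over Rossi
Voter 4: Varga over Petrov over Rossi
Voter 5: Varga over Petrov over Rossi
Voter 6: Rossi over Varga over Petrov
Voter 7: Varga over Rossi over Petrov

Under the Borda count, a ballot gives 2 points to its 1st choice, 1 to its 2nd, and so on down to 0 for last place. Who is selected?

Borda scores:
  Varga: 1 + 1 + 1 + 2 + 2 + 1 + 2 = 10
  Rossi: 2 + 0 + 0 + 0 + 0 + 2 + 1 = 5
  Petrov: 0 + 2 + 2 + 1 + 1 + 0 + 0 = 6
Varga has the highest total.

Varga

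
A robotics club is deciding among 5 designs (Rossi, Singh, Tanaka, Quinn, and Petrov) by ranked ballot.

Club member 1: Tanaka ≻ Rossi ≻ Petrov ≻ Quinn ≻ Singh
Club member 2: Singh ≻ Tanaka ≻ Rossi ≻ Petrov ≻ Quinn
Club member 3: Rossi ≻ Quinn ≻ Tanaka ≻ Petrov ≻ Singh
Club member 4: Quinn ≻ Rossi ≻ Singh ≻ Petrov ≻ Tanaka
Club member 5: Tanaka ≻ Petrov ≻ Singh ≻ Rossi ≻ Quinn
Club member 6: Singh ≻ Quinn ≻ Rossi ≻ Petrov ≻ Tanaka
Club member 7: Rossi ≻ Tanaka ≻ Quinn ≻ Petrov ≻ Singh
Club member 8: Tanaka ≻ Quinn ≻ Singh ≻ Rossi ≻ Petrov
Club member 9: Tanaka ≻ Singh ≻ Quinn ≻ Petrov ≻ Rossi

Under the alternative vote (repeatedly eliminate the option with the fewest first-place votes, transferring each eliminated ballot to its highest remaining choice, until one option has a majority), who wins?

Tanaka

Round 1: Tanaka 4, Rossi 2, Singh 2, Quinn 1, Petrov 0. Petrov has the fewest and is eliminated.
Round 2: Tanaka 4, Rossi 2, Singh 2, Quinn 1. Quinn has the fewest and is eliminated.
Round 3: Tanaka 4, Rossi 3, Singh 2. Singh has the fewest and is eliminated.
Round 4: Tanaka 5, Rossi 4. Tanaka has a majority.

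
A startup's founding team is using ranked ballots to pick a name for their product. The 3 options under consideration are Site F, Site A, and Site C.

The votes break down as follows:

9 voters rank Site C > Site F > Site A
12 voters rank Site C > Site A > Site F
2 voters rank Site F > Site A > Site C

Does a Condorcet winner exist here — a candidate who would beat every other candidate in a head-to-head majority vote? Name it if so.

Head-to-head results (23 voters total):
Site F vs Site A: Site A wins 12–11.
Site F vs Site C: Site C wins 21–2.
Site A vs Site C: Site C wins 21–2.
Site C beats each rival — Site F (21–2), Site A (21–2) — so Site C is the Condorcet winner.

Site C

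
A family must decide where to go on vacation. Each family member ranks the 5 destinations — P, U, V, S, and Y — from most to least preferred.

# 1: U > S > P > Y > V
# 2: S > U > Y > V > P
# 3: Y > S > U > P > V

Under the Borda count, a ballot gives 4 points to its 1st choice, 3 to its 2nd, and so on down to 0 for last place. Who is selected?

Borda scores:
  P: 2 + 0 + 1 = 3
  U: 4 + 3 + 2 = 9
  V: 0 + 1 + 0 = 1
  S: 3 + 4 + 3 = 10
  Y: 1 + 2 + 4 = 7
S has the highest total.

S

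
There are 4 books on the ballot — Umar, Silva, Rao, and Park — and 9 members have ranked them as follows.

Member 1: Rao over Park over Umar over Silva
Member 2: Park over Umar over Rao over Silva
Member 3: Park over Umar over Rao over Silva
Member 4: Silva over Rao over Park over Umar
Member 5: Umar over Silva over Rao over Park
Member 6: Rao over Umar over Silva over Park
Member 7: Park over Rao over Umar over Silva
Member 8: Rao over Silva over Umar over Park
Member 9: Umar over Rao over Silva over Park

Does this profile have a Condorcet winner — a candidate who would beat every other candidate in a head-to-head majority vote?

Yes

Head-to-head results (9 voters total):
Umar vs Silva: Umar wins 7–2.
Umar vs Rao: Rao wins 5–4.
Umar vs Park: Park wins 5–4.
Silva vs Rao: Rao wins 7–2.
Silva vs Park: Silva wins 5–4.
Rao vs Park: Rao wins 6–3.
Rao beats each rival — Umar (5–4), Silva (7–2), Park (6–3) — so Rao is the Condorcet winner.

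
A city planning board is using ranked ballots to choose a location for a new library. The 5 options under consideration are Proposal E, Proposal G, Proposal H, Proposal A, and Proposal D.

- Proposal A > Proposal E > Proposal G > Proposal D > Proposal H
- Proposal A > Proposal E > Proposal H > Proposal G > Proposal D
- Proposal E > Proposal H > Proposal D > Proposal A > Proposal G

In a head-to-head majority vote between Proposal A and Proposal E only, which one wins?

Ballots ranking Proposal A above Proposal E: 2.
Ballots ranking Proposal E above Proposal A: 1.
Proposal A wins the head-to-head, 2–1.

Proposal A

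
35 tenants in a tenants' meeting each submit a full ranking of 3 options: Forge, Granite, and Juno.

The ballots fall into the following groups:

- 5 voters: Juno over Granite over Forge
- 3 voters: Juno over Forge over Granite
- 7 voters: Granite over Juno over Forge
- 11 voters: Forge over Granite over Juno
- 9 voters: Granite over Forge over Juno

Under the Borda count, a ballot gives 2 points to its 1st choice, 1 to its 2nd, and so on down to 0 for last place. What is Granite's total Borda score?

Borda scores:
  Forge: 5·0 + 3·1 + 7·0 + 11·2 + 9·1 = 34
  Granite: 5·1 + 3·0 + 7·2 + 11·1 + 9·2 = 48
  Juno: 5·2 + 3·2 + 7·1 + 11·0 + 9·0 = 23

48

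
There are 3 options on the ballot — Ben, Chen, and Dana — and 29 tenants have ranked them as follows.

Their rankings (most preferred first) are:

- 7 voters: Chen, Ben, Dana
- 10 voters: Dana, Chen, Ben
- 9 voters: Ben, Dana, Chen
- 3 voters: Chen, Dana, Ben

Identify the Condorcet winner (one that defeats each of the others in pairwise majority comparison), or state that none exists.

No Condorcet winner

Head-to-head results (29 voters total):
Ben vs Chen: Chen wins 20–9.
Ben vs Dana: Ben wins 16–13.
Chen vs Dana: Dana wins 19–10.
No candidate beats all others: Ben beats Dana beats Chen beats Ben, a majority cycle.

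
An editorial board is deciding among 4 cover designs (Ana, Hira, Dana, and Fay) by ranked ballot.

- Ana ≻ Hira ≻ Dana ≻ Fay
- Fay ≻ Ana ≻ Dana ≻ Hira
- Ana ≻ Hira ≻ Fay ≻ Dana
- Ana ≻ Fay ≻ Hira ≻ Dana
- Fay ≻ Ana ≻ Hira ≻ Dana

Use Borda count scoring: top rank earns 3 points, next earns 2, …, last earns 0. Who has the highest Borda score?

Ana

Borda scores:
  Ana: 3 + 2 + 3 + 3 + 2 = 13
  Hira: 2 + 0 + 2 + 1 + 1 = 6
  Dana: 1 + 1 + 0 + 0 + 0 = 2
  Fay: 0 + 3 + 1 + 2 + 3 = 9
Ana has the highest total.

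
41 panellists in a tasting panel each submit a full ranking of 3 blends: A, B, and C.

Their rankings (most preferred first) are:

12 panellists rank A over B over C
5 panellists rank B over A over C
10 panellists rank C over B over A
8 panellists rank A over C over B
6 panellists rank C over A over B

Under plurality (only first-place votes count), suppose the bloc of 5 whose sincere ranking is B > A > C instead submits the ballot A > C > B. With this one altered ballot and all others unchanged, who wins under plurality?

A

First-place totals with the altered ballot: A 25, B 0, C 16.
The winner is unchanged: still A.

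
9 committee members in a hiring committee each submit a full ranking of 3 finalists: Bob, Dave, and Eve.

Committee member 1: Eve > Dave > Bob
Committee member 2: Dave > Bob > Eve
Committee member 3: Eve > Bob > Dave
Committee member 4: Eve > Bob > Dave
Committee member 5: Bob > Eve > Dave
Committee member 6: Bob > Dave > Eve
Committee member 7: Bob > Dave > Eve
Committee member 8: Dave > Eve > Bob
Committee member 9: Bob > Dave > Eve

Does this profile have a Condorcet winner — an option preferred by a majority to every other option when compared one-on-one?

Yes

Head-to-head results (9 voters total):
Bob vs Dave: Bob wins 6–3.
Bob vs Eve: Bob wins 5–4.
Dave vs Eve: Dave wins 5–4.
Bob beats each rival — Dave (6–3), Eve (5–4) — so Bob is the Condorcet winner.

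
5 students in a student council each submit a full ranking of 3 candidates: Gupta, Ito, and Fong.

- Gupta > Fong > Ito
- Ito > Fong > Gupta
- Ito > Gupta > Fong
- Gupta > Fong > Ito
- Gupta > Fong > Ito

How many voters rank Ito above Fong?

Ballots ranking Ito above Fong: 2.
Ballots ranking Fong above Ito: 3.
So 2 of 5 voters prefer Ito to Fong.

2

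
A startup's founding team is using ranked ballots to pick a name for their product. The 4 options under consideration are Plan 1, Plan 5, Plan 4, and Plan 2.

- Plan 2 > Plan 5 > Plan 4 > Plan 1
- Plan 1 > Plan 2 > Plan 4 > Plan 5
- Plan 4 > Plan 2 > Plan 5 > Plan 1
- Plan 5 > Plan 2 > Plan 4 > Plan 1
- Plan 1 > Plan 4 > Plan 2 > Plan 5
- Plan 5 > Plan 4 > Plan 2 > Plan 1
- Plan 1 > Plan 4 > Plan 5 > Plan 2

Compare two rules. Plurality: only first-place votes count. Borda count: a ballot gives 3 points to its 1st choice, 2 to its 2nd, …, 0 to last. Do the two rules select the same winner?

Plurality first-place counts: Plan 1 3, Plan 5 2, Plan 4 1, Plan 2 1 → Plan 1.
Borda totals: Plan 1 9, Plan 5 10, Plan 4 12, Plan 2 11 → Plan 4.
The two rules disagree: plurality picks Plan 1, Borda picks Plan 4.

No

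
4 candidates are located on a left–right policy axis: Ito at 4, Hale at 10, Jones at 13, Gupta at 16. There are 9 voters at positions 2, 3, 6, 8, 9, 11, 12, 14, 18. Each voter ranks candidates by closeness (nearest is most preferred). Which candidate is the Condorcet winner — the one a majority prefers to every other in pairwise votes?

With single-peaked preferences on a line, the Condorcet winner is the candidate closest to the median voter.
The median voter (position 9) is closest to Hale at 10.
Check: Hale vs Jones — voters closer to Hale: 6 of 9.

Hale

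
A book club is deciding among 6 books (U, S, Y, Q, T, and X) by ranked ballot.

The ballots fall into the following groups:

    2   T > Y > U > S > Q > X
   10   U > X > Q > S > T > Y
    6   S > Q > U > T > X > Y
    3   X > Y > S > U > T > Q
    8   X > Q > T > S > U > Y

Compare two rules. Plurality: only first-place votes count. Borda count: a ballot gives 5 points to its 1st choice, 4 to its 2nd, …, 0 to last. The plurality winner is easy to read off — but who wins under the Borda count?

Plurality first-place counts: U 10, S 6, Y 0, Q 0, T 2, X 11 → X.
Borda totals: U 88, S 79, Y 20, Q 88, T 59, X 101 → X.

X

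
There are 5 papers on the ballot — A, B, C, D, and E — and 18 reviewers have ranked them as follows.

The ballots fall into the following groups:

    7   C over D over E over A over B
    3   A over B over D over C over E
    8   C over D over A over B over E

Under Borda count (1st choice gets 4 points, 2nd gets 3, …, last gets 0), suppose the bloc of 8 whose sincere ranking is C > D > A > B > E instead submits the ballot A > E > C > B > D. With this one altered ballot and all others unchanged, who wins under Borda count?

A

Borda totals with the altered ballot: A 51, B 17, C 47, D 27, E 38.
The switch changes the winner from C to A.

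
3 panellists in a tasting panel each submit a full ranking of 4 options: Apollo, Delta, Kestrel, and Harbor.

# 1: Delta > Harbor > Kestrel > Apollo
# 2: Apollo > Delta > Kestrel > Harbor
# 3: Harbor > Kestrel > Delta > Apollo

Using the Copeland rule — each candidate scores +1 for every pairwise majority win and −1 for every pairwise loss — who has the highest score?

Delta

Pairwise results:
  Apollo vs Delta: Delta wins 2–1.
  Apollo vs Kestrel: Kestrel wins 2–1.
  Apollo vs Harbor: Harbor wins 2–1.
  Delta vs Kestrel: Delta wins 2–1.
  Delta vs Harbor: Delta wins 2–1.
  Kestrel vs Harbor: Harbor wins 2–1.
Copeland scores (wins − losses):
  Apollo: 0 − 3 = -3
  Delta: 3 − 0 = 3
  Kestrel: 1 − 2 = -1
  Harbor: 2 − 1 = 1
Delta has the best Copeland score.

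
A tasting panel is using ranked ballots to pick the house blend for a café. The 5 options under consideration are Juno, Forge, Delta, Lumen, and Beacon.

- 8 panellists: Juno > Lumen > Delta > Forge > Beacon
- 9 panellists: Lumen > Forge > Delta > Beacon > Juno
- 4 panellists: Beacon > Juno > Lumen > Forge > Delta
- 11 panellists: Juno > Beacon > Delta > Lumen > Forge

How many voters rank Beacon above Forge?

15

Ballots ranking Beacon above Forge: 4+11 = 15.
Ballots ranking Forge above Beacon: 8+9 = 17.
So 15 of 32 voters prefer Beacon to Forge.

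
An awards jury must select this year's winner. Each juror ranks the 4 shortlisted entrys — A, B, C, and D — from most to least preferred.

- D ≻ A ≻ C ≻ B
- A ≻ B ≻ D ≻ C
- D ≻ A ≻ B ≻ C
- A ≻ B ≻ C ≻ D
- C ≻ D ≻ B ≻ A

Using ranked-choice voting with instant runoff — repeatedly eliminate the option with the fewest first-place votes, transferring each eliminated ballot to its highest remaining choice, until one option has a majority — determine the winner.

D

Round 1: A 2, D 2, C 1, B 0. B has the fewest and is eliminated.
Round 2: A 2, D 2, C 1. C has the fewest and is eliminated.
Round 3: D 3, A 2. D has a majority.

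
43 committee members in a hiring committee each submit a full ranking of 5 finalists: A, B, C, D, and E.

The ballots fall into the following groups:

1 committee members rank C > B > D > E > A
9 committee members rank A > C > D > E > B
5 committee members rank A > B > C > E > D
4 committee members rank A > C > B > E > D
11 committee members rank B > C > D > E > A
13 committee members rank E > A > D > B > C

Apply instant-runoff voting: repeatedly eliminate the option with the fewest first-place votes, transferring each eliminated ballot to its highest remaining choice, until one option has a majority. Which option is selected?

Round 1: A 18, E 13, B 11, C 1, D 0. D has the fewest and is eliminated.
Round 2: A 18, E 13, B 11, C 1. C has the fewest and is eliminated.
Round 3: A 18, E 13, B 12. B has the fewest and is eliminated.
Round 4: E 25, A 18. E has a majority.

E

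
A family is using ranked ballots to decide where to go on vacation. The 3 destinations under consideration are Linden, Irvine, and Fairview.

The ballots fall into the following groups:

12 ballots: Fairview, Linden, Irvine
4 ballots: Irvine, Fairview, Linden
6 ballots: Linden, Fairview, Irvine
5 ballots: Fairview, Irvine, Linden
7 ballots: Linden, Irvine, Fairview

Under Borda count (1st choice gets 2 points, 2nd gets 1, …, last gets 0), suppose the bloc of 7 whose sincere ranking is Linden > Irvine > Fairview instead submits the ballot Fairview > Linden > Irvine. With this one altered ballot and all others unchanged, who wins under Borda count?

Borda totals with the altered ballot: Linden 31, Irvine 13, Fairview 58.
The winner is unchanged: still Fairview.

Fairview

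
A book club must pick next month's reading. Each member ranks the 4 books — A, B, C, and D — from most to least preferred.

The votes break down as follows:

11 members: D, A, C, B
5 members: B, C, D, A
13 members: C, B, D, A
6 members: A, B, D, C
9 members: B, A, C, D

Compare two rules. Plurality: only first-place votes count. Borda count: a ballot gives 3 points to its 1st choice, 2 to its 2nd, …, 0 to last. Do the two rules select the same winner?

Plurality first-place counts: A 6, B 14, C 13, D 11 → B.
Borda totals: A 58, B 80, C 69, D 57 → B.
The two rules agree on B.

Yes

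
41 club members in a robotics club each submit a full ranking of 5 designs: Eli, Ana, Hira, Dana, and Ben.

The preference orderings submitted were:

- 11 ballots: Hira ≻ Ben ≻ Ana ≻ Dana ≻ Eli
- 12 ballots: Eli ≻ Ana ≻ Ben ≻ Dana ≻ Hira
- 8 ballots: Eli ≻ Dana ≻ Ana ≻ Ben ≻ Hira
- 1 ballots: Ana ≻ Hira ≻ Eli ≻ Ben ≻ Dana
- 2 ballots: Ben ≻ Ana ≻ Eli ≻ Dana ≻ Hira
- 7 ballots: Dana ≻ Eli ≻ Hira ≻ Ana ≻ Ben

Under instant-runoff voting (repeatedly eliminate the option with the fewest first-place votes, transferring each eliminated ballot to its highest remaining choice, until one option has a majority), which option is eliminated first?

Ana

Round 1: Eli 20, Hira 11, Dana 7, Ben 2, Ana 1. Ana has the fewest and is eliminated.
Round 2: Eli 20, Hira 12, Dana 7, Ben 2. Ben has the fewest and is eliminated.
Round 3: Eli 22, Hira 12, Dana 7. Eli has a majority.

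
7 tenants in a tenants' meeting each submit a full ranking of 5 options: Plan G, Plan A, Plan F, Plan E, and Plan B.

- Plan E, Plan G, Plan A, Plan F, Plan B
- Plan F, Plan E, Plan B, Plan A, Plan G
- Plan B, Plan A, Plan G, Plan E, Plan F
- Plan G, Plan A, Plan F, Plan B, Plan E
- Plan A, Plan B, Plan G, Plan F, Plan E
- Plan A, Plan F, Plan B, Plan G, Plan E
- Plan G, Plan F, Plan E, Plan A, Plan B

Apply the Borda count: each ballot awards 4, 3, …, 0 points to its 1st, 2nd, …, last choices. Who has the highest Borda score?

Plan A

Borda scores:
  Plan G: 3 + 0 + 2 + 4 + 2 + 1 + 4 = 16
  Plan A: 2 + 1 + 3 + 3 + 4 + 4 + 1 = 18
  Plan F: 1 + 4 + 0 + 2 + 1 + 3 + 3 = 14
  Plan E: 4 + 3 + 1 + 0 + 0 + 0 + 2 = 10
  Plan B: 0 + 2 + 4 + 1 + 3 + 2 + 0 = 12
Plan A has the highest total.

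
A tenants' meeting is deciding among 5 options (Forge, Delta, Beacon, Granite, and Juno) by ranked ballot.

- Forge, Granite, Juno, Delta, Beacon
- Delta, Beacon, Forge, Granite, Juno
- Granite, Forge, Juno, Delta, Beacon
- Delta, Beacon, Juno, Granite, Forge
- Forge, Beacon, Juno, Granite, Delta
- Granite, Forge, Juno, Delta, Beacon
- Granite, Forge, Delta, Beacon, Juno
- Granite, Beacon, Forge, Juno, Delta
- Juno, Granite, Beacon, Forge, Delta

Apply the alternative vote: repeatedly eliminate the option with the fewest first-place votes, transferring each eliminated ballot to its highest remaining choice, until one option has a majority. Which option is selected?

Granite

Round 1: Granite 4, Forge 2, Delta 2, Juno 1, Beacon 0. Beacon has the fewest and is eliminated.
Round 2: Granite 4, Forge 2, Delta 2, Juno 1. Juno has the fewest and is eliminated.
Round 3: Granite 5, Forge 2, Delta 2. Granite has a majority.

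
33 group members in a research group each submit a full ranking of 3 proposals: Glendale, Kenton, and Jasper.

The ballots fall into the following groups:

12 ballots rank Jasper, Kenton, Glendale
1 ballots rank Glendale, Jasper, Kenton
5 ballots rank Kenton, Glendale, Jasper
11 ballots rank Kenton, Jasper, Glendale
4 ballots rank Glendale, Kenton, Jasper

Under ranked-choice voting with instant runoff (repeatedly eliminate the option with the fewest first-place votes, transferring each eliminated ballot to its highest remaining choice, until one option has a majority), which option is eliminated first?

Glendale

Round 1: Kenton 16, Jasper 12, Glendale 5. Glendale has the fewest and is eliminated.
Round 2: Kenton 20, Jasper 13. Kenton has a majority.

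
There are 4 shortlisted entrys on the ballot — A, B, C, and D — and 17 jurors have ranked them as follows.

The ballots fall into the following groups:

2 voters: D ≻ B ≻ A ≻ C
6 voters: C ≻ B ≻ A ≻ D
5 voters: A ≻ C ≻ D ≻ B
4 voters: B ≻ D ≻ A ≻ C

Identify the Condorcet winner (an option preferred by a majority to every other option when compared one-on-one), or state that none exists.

No Condorcet winner

Head-to-head results (17 voters total):
A vs B: B wins 12–5.
A vs C: A wins 11–6.
A vs D: A wins 11–6.
B vs C: C wins 11–6.
B vs D: B wins 10–7.
C vs D: C wins 11–6.
No candidate beats all others: A beats C beats B beats A, a majority cycle.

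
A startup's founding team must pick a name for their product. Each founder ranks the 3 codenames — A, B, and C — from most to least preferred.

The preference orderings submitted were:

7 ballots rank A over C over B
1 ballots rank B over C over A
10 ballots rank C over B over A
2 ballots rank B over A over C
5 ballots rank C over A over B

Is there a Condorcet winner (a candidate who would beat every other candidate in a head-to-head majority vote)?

Head-to-head results (25 voters total):
A vs B: B wins 13–12.
A vs C: C wins 16–9.
B vs C: C wins 22–3.
C beats each rival — A (16–9), B (22–3) — so C is the Condorcet winner.

Yes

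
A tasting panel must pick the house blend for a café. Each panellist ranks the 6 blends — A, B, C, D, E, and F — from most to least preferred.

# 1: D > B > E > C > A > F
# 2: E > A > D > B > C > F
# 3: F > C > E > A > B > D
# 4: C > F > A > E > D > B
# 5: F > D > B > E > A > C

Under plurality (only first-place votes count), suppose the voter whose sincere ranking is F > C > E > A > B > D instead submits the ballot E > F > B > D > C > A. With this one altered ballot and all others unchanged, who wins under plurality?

E

First-place totals with the altered ballot: A 0, B 0, C 1, D 1, E 2, F 1.
The switch changes the winner from F to E.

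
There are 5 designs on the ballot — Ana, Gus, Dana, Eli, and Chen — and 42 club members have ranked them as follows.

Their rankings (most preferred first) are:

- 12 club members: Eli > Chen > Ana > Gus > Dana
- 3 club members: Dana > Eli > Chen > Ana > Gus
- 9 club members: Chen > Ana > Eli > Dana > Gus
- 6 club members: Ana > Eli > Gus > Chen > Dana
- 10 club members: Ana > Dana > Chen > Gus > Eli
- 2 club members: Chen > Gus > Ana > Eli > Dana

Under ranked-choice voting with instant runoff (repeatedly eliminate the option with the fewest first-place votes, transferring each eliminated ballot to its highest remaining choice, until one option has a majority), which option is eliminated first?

Gus

Round 1: Ana 16, Eli 12, Chen 11, Dana 3, Gus 0. Gus has the fewest and is eliminated.
Round 2: Ana 16, Eli 12, Chen 11, Dana 3. Dana has the fewest and is eliminated.
Round 3: Ana 16, Eli 15, Chen 11. Chen has the fewest and is eliminated.
Round 4: Ana 27, Eli 15. Ana has a majority.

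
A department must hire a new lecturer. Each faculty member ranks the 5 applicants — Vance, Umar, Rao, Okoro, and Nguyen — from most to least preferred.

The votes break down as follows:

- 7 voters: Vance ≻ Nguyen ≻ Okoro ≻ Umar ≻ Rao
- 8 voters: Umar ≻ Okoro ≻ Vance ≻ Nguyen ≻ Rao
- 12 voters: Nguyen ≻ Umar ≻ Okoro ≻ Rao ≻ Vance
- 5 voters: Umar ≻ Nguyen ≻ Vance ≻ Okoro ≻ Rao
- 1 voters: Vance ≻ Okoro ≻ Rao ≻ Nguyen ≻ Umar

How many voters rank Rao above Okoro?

Ballots ranking Rao above Okoro: 0.
Ballots ranking Okoro above Rao: 7+8+12+5+1 = 33.
So 0 of 33 voters prefer Rao to Okoro.

0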